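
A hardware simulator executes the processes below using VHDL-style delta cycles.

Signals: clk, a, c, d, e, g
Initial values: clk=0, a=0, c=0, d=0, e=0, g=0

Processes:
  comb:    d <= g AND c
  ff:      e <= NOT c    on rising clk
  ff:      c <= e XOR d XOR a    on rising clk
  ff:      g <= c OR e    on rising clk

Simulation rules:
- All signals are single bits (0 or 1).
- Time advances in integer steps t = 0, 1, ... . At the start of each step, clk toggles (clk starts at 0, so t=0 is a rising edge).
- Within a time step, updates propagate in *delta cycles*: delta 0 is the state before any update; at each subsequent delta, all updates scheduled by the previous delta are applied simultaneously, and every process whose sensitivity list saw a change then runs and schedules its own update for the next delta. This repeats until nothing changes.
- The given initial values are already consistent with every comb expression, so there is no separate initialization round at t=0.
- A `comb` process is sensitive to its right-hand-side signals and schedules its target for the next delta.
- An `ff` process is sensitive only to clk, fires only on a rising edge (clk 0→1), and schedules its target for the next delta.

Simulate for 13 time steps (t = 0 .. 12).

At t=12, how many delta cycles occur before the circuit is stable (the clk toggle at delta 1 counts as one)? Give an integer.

t=0 Δ0: clk=0 a=0 e=0 d=0 c=0 g=0
  Δ1: clk:0→1
  Δ2: e:0→1
  (2Δ to stable)
t=1 Δ0: clk=1 a=0 e=1 d=0 c=0 g=0
  Δ1: clk:1→0
  (1Δ to stable)
t=2 Δ0: clk=0 a=0 e=1 d=0 c=0 g=0
  Δ1: clk:0→1
  Δ2: c:0→1, g:0→1
  Δ3: d:0→1
  (3Δ to stable)
t=3 Δ0: clk=1 a=0 e=1 d=1 c=1 g=1
  Δ1: clk:1→0
  (1Δ to stable)
t=4 Δ0: clk=0 a=0 e=1 d=1 c=1 g=1
  Δ1: clk:0→1
  Δ2: e:1→0, c:1→0
  Δ3: d:1→0
  (3Δ to stable)
t=5 Δ0: clk=1 a=0 e=0 d=0 c=0 g=1
  Δ1: clk:1→0
  (1Δ to stable)
t=6 Δ0: clk=0 a=0 e=0 d=0 c=0 g=1
  Δ1: clk:0→1
  Δ2: e:0→1, g:1→0
  (2Δ to stable)
t=7 Δ0: clk=1 a=0 e=1 d=0 c=0 g=0
  Δ1: clk:1→0
  (1Δ to stable)
t=8 Δ0: clk=0 a=0 e=1 d=0 c=0 g=0
  Δ1: clk:0→1
  Δ2: c:0→1, g:0→1
  Δ3: d:0→1
  (3Δ to stable)
t=9 Δ0: clk=1 a=0 e=1 d=1 c=1 g=1
  Δ1: clk:1→0
  (1Δ to stable)
t=10 Δ0: clk=0 a=0 e=1 d=1 c=1 g=1
  Δ1: clk:0→1
  Δ2: e:1→0, c:1→0
  Δ3: d:1→0
  (3Δ to stable)
t=11 Δ0: clk=1 a=0 e=0 d=0 c=0 g=1
  Δ1: clk:1→0
  (1Δ to stable)
t=12 Δ0: clk=0 a=0 e=0 d=0 c=0 g=1
  Δ1: clk:0→1
  Δ2: e:0→1, g:1→0
  (2Δ to stable)

2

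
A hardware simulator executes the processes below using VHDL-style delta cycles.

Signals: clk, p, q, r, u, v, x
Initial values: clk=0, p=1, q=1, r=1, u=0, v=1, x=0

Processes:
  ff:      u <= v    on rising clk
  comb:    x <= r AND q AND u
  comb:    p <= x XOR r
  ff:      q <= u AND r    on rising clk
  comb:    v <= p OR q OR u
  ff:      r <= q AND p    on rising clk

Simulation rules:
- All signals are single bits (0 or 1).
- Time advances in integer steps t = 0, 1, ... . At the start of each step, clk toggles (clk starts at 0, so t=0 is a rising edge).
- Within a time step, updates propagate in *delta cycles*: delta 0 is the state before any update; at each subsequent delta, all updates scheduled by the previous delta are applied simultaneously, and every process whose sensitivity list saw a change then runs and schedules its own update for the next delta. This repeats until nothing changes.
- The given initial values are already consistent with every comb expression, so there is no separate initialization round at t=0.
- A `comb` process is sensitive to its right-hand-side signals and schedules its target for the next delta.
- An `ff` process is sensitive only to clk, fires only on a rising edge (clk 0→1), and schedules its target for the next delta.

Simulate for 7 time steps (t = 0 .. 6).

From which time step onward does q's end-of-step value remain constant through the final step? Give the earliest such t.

4

t=0 Δ0: x=0 u=0 p=1 q=1 v=1 clk=0 r=1
  Δ1: clk:0→1
  Δ2: u:0→1, q:1→0
  (2Δ to stable)
t=1 Δ0: x=0 u=1 p=1 q=0 v=1 clk=1 r=1
  Δ1: clk:1→0
  (1Δ to stable)
t=2 Δ0: x=0 u=1 p=1 q=0 v=1 clk=0 r=1
  Δ1: clk:0→1
  Δ2: q:0→1, r:1→0
  Δ3: p:1→0
  (3Δ to stable)
t=3 Δ0: x=0 u=1 p=0 q=1 v=1 clk=1 r=0
  Δ1: clk:1→0
  (1Δ to stable)
t=4 Δ0: x=0 u=1 p=0 q=1 v=1 clk=0 r=0
  Δ1: clk:0→1
  Δ2: q:1→0
  (2Δ to stable)
t=5 Δ0: x=0 u=1 p=0 q=0 v=1 clk=1 r=0
  Δ1: clk:1→0
  (1Δ to stable)
t=6 Δ0: x=0 u=1 p=0 q=0 v=1 clk=0 r=0
  Δ1: clk:0→1
  (1Δ to stable)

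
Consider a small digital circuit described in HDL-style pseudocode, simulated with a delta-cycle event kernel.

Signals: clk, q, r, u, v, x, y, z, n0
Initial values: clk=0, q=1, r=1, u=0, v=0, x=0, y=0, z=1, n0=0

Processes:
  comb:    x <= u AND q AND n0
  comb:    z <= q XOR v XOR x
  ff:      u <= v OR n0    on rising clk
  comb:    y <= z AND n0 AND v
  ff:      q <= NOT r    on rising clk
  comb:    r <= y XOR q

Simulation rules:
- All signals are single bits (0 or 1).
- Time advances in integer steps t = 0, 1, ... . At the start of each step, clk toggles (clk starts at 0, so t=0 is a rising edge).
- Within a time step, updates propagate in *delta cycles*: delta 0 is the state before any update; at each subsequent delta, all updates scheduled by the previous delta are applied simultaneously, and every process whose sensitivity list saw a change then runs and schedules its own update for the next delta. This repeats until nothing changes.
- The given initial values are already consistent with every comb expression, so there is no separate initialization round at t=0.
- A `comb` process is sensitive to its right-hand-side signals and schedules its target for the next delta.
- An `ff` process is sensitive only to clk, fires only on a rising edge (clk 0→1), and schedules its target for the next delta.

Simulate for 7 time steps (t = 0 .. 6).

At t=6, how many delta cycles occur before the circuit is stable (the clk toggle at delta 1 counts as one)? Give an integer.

3

[bits: clk,y,z,x,v,n0,r,q,u]
t=0: Δ0=001000110 Δ1=101000110 Δ2=101000100 Δ3=100000000 | 3Δ
t=1: Δ0=100000000 Δ1=000000000 | 1Δ
t=2: Δ0=000000000 Δ1=100000000 Δ2=100000010 Δ3=101000110 | 3Δ
t=3: Δ0=101000110 Δ1=001000110 | 1Δ
t=4: Δ0=001000110 Δ1=101000110 Δ2=101000100 Δ3=100000000 | 3Δ
t=5: Δ0=100000000 Δ1=000000000 | 1Δ
t=6: Δ0=000000000 Δ1=100000000 Δ2=100000010 Δ3=101000110 | 3Δ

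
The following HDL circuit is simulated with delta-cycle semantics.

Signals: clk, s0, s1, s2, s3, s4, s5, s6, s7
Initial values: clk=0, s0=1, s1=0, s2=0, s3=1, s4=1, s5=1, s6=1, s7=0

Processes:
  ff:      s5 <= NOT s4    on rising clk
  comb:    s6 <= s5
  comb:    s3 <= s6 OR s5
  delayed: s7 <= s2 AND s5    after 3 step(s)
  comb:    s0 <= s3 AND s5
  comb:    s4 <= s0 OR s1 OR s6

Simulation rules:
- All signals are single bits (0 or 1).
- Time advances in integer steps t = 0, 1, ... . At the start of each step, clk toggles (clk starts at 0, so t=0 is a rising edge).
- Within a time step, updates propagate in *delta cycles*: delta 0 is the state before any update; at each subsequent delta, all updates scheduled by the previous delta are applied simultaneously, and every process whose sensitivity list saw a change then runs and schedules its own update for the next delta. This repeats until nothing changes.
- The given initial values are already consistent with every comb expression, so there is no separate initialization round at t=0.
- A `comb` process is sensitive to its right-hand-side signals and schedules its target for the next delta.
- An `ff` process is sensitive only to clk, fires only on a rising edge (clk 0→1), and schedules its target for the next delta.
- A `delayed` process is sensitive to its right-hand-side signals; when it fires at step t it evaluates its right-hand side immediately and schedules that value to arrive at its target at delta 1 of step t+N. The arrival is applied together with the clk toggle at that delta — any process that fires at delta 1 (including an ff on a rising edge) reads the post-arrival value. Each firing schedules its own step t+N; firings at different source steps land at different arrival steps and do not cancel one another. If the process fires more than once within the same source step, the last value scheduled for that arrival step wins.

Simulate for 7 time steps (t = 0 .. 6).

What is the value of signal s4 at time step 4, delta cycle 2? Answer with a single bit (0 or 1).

1

t0.Δ0 s5=1 s7=0 clk=0 s3=1 s4=1 s6=1 s0=1 s1=0 s2=0
t0.Δ1 s5=1 s7=0 clk=1 s3=1 s4=1 s6=1 s0=1 s1=0 s2=0
t0.Δ2 s5=0 s7=0 clk=1 s3=1 s4=1 s6=1 s0=1 s1=0 s2=0
t0.Δ3 s5=0 s7=0 clk=1 s3=1 s4=1 s6=0 s0=0 s1=0 s2=0
t0.Δ4 s5=0 s7=0 clk=1 s3=0 s4=0 s6=0 s0=0 s1=0 s2=0
t1.Δ0 s5=0 s7=0 clk=1 s3=0 s4=0 s6=0 s0=0 s1=0 s2=0
t1.Δ1 s5=0 s7=0 clk=0 s3=0 s4=0 s6=0 s0=0 s1=0 s2=0
t2.Δ0 s5=0 s7=0 clk=0 s3=0 s4=0 s6=0 s0=0 s1=0 s2=0
t2.Δ1 s5=0 s7=0 clk=1 s3=0 s4=0 s6=0 s0=0 s1=0 s2=0
t2.Δ2 s5=1 s7=0 clk=1 s3=0 s4=0 s6=0 s0=0 s1=0 s2=0
t2.Δ3 s5=1 s7=0 clk=1 s3=1 s4=0 s6=1 s0=0 s1=0 s2=0
t2.Δ4 s5=1 s7=0 clk=1 s3=1 s4=1 s6=1 s0=1 s1=0 s2=0
t3.Δ0 s5=1 s7=0 clk=1 s3=1 s4=1 s6=1 s0=1 s1=0 s2=0
t3.Δ1 s5=1 s7=0 clk=0 s3=1 s4=1 s6=1 s0=1 s1=0 s2=0
t4.Δ0 s5=1 s7=0 clk=0 s3=1 s4=1 s6=1 s0=1 s1=0 s2=0
t4.Δ1 s5=1 s7=0 clk=1 s3=1 s4=1 s6=1 s0=1 s1=0 s2=0
t4.Δ2 s5=0 s7=0 clk=1 s3=1 s4=1 s6=1 s0=1 s1=0 s2=0
t4.Δ3 s5=0 s7=0 clk=1 s3=1 s4=1 s6=0 s0=0 s1=0 s2=0
t4.Δ4 s5=0 s7=0 clk=1 s3=0 s4=0 s6=0 s0=0 s1=0 s2=0
t5.Δ0 s5=0 s7=0 clk=1 s3=0 s4=0 s6=0 s0=0 s1=0 s2=0
t5.Δ1 s5=0 s7=0 clk=0 s3=0 s4=0 s6=0 s0=0 s1=0 s2=0
t6.Δ0 s5=0 s7=0 clk=0 s3=0 s4=0 s6=0 s0=0 s1=0 s2=0
t6.Δ1 s5=0 s7=0 clk=1 s3=0 s4=0 s6=0 s0=0 s1=0 s2=0
t6.Δ2 s5=1 s7=0 clk=1 s3=0 s4=0 s6=0 s0=0 s1=0 s2=0
t6.Δ3 s5=1 s7=0 clk=1 s3=1 s4=0 s6=1 s0=0 s1=0 s2=0
t6.Δ4 s5=1 s7=0 clk=1 s3=1 s4=1 s6=1 s0=1 s1=0 s2=0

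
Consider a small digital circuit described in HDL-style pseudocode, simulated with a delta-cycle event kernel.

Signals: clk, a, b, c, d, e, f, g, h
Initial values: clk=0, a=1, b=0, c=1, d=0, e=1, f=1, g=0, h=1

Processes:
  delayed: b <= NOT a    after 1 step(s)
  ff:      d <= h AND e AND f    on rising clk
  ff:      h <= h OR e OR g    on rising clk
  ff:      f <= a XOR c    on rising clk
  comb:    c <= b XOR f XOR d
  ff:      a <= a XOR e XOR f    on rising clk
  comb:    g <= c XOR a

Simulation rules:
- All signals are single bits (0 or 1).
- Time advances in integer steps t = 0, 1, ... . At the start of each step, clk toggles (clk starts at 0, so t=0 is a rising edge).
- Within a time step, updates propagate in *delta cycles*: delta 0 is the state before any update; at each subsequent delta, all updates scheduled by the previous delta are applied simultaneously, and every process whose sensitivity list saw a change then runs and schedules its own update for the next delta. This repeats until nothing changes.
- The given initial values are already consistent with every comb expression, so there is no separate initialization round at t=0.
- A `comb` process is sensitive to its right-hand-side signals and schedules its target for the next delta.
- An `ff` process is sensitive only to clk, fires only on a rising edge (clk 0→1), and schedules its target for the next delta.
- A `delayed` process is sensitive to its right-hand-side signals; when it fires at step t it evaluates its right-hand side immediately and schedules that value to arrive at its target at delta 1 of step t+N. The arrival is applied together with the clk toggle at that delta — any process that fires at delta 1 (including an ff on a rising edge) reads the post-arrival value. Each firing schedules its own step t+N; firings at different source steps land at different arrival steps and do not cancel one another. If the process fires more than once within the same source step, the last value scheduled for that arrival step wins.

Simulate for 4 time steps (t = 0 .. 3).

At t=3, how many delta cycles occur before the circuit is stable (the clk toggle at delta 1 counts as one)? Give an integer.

[bits: c,a,b,h,clk,d,f,e,g]
t=0: Δ0=110100110 Δ1=110110110 Δ2=110111010 | 2Δ
t=1: Δ0=110111010 Δ1=110101010 | 1Δ
t=2: Δ0=110101010 Δ1=110111010 Δ2=100110010 Δ3=000110011 Δ4=000110010 | 4Δ
t=3: Δ0=000110010 Δ1=001100010 Δ2=101100010 Δ3=101100011 | 3Δ

3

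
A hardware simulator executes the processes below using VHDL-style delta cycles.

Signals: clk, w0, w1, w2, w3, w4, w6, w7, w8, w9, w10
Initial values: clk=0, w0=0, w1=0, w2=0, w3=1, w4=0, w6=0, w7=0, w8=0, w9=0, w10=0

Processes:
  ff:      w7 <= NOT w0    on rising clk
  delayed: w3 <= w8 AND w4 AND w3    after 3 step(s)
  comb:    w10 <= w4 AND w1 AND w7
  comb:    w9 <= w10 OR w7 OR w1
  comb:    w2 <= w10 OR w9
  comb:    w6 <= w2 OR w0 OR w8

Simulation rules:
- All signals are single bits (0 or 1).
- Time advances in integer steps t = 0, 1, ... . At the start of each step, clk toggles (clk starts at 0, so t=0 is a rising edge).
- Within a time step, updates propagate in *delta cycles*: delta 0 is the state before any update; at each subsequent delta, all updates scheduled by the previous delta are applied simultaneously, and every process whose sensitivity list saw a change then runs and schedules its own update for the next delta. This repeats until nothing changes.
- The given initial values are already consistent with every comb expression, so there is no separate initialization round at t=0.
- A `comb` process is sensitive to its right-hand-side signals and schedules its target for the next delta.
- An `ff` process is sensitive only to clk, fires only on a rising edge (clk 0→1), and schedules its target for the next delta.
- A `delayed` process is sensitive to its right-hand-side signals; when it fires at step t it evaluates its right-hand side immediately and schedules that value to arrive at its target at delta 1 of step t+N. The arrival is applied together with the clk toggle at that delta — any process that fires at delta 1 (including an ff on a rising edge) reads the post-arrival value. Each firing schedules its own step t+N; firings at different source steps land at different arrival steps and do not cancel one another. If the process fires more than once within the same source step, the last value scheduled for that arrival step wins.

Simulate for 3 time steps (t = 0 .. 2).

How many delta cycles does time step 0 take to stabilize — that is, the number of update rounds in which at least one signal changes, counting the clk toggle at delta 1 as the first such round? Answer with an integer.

5

t0.Δ0 w1=0 w10=0 clk=0 w2=0 w0=0 w4=0 w6=0 w7=0 w9=0 w8=0 w3=1
t0.Δ1 w1=0 w10=0 clk=1 w2=0 w0=0 w4=0 w6=0 w7=0 w9=0 w8=0 w3=1
t0.Δ2 w1=0 w10=0 clk=1 w2=0 w0=0 w4=0 w6=0 w7=1 w9=0 w8=0 w3=1
t0.Δ3 w1=0 w10=0 clk=1 w2=0 w0=0 w4=0 w6=0 w7=1 w9=1 w8=0 w3=1
t0.Δ4 w1=0 w10=0 clk=1 w2=1 w0=0 w4=0 w6=0 w7=1 w9=1 w8=0 w3=1
t0.Δ5 w1=0 w10=0 clk=1 w2=1 w0=0 w4=0 w6=1 w7=1 w9=1 w8=0 w3=1
t1.Δ0 w1=0 w10=0 clk=1 w2=1 w0=0 w4=0 w6=1 w7=1 w9=1 w8=0 w3=1
t1.Δ1 w1=0 w10=0 clk=0 w2=1 w0=0 w4=0 w6=1 w7=1 w9=1 w8=0 w3=1
t2.Δ0 w1=0 w10=0 clk=0 w2=1 w0=0 w4=0 w6=1 w7=1 w9=1 w8=0 w3=1
t2.Δ1 w1=0 w10=0 clk=1 w2=1 w0=0 w4=0 w6=1 w7=1 w9=1 w8=0 w3=1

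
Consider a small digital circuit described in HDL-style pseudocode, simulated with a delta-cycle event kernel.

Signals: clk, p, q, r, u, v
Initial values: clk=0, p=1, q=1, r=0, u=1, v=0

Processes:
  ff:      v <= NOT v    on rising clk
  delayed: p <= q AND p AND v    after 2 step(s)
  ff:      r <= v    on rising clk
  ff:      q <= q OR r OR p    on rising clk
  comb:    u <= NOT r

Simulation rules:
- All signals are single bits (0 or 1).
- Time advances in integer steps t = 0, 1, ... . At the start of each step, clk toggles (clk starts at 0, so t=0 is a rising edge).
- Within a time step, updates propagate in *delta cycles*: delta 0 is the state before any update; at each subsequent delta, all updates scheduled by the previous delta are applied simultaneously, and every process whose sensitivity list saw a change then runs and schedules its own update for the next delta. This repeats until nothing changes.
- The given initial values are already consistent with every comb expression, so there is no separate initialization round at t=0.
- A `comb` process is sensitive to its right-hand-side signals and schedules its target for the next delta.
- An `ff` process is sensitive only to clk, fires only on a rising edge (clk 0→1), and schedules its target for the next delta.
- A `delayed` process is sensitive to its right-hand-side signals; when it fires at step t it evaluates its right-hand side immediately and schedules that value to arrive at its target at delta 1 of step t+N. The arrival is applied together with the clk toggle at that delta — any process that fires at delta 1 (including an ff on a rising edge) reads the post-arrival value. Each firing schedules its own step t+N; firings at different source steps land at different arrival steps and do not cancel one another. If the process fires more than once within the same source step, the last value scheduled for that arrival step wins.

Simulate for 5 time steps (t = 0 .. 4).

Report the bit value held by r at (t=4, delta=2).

0

t0.Δ0 q=1 r=0 v=0 p=1 u=1 clk=0
t0.Δ1 q=1 r=0 v=0 p=1 u=1 clk=1
t0.Δ2 q=1 r=0 v=1 p=1 u=1 clk=1
t1.Δ0 q=1 r=0 v=1 p=1 u=1 clk=1
t1.Δ1 q=1 r=0 v=1 p=1 u=1 clk=0
t2.Δ0 q=1 r=0 v=1 p=1 u=1 clk=0
t2.Δ1 q=1 r=0 v=1 p=1 u=1 clk=1
t2.Δ2 q=1 r=1 v=0 p=1 u=1 clk=1
t2.Δ3 q=1 r=1 v=0 p=1 u=0 clk=1
t3.Δ0 q=1 r=1 v=0 p=1 u=0 clk=1
t3.Δ1 q=1 r=1 v=0 p=1 u=0 clk=0
t4.Δ0 q=1 r=1 v=0 p=1 u=0 clk=0
t4.Δ1 q=1 r=1 v=0 p=0 u=0 clk=1
t4.Δ2 q=1 r=0 v=1 p=0 u=0 clk=1
t4.Δ3 q=1 r=0 v=1 p=0 u=1 clk=1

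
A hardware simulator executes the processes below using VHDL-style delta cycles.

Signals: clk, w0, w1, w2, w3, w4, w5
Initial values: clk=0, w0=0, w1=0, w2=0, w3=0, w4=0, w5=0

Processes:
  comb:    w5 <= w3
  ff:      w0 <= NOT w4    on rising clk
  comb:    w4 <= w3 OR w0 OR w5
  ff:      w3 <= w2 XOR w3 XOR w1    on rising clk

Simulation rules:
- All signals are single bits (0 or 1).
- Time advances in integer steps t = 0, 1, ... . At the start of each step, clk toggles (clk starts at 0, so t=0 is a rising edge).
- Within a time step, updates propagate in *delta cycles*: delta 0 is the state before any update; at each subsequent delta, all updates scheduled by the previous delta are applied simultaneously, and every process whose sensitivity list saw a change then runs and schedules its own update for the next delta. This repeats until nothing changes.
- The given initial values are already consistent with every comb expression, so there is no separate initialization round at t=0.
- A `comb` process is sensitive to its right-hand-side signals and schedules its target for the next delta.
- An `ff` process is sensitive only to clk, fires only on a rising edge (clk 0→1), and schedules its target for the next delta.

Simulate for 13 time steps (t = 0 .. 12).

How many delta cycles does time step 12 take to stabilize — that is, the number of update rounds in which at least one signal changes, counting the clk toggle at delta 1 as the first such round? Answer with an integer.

t0.Δ0 w3=0 w1=0 w0=0 w2=0 w4=0 w5=0 clk=0
t0.Δ1 w3=0 w1=0 w0=0 w2=0 w4=0 w5=0 clk=1
t0.Δ2 w3=0 w1=0 w0=1 w2=0 w4=0 w5=0 clk=1
t0.Δ3 w3=0 w1=0 w0=1 w2=0 w4=1 w5=0 clk=1
t1.Δ0 w3=0 w1=0 w0=1 w2=0 w4=1 w5=0 clk=1
t1.Δ1 w3=0 w1=0 w0=1 w2=0 w4=1 w5=0 clk=0
t2.Δ0 w3=0 w1=0 w0=1 w2=0 w4=1 w5=0 clk=0
t2.Δ1 w3=0 w1=0 w0=1 w2=0 w4=1 w5=0 clk=1
t2.Δ2 w3=0 w1=0 w0=0 w2=0 w4=1 w5=0 clk=1
t2.Δ3 w3=0 w1=0 w0=0 w2=0 w4=0 w5=0 clk=1
t3.Δ0 w3=0 w1=0 w0=0 w2=0 w4=0 w5=0 clk=1
t3.Δ1 w3=0 w1=0 w0=0 w2=0 w4=0 w5=0 clk=0
t4.Δ0 w3=0 w1=0 w0=0 w2=0 w4=0 w5=0 clk=0
t4.Δ1 w3=0 w1=0 w0=0 w2=0 w4=0 w5=0 clk=1
t4.Δ2 w3=0 w1=0 w0=1 w2=0 w4=0 w5=0 clk=1
t4.Δ3 w3=0 w1=0 w0=1 w2=0 w4=1 w5=0 clk=1
t5.Δ0 w3=0 w1=0 w0=1 w2=0 w4=1 w5=0 clk=1
t5.Δ1 w3=0 w1=0 w0=1 w2=0 w4=1 w5=0 clk=0
t6.Δ0 w3=0 w1=0 w0=1 w2=0 w4=1 w5=0 clk=0
t6.Δ1 w3=0 w1=0 w0=1 w2=0 w4=1 w5=0 clk=1
t6.Δ2 w3=0 w1=0 w0=0 w2=0 w4=1 w5=0 clk=1
t6.Δ3 w3=0 w1=0 w0=0 w2=0 w4=0 w5=0 clk=1
t7.Δ0 w3=0 w1=0 w0=0 w2=0 w4=0 w5=0 clk=1
t7.Δ1 w3=0 w1=0 w0=0 w2=0 w4=0 w5=0 clk=0
t8.Δ0 w3=0 w1=0 w0=0 w2=0 w4=0 w5=0 clk=0
t8.Δ1 w3=0 w1=0 w0=0 w2=0 w4=0 w5=0 clk=1
t8.Δ2 w3=0 w1=0 w0=1 w2=0 w4=0 w5=0 clk=1
t8.Δ3 w3=0 w1=0 w0=1 w2=0 w4=1 w5=0 clk=1
t9.Δ0 w3=0 w1=0 w0=1 w2=0 w4=1 w5=0 clk=1
t9.Δ1 w3=0 w1=0 w0=1 w2=0 w4=1 w5=0 clk=0
t10.Δ0 w3=0 w1=0 w0=1 w2=0 w4=1 w5=0 clk=0
t10.Δ1 w3=0 w1=0 w0=1 w2=0 w4=1 w5=0 clk=1
t10.Δ2 w3=0 w1=0 w0=0 w2=0 w4=1 w5=0 clk=1
t10.Δ3 w3=0 w1=0 w0=0 w2=0 w4=0 w5=0 clk=1
t11.Δ0 w3=0 w1=0 w0=0 w2=0 w4=0 w5=0 clk=1
t11.Δ1 w3=0 w1=0 w0=0 w2=0 w4=0 w5=0 clk=0
t12.Δ0 w3=0 w1=0 w0=0 w2=0 w4=0 w5=0 clk=0
t12.Δ1 w3=0 w1=0 w0=0 w2=0 w4=0 w5=0 clk=1
t12.Δ2 w3=0 w1=0 w0=1 w2=0 w4=0 w5=0 clk=1
t12.Δ3 w3=0 w1=0 w0=1 w2=0 w4=1 w5=0 clk=1

3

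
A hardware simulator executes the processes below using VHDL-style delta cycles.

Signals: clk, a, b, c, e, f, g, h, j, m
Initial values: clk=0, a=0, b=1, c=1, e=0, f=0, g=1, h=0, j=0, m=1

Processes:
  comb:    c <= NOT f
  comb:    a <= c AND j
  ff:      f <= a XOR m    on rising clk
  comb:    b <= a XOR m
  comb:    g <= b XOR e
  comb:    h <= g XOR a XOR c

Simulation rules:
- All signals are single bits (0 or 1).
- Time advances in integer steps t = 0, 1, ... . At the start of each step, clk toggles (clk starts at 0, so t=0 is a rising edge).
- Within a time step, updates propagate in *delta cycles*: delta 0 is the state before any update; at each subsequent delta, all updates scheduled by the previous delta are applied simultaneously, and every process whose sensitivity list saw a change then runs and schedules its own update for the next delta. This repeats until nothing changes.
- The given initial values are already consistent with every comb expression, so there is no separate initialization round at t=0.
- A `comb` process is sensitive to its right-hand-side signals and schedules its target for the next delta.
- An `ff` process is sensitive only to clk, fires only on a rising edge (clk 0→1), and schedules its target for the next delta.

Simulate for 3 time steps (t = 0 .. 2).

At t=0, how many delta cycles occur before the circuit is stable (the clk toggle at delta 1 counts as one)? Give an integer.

t=0 Δ0: g=1 j=0 clk=0 f=0 c=1 m=1 e=0 b=1 h=0 a=0
  Δ1: clk:0→1
  Δ2: f:0→1
  Δ3: c:1→0
  Δ4: h:0→1
  (4Δ to stable)
t=1 Δ0: g=1 j=0 clk=1 f=1 c=0 m=1 e=0 b=1 h=1 a=0
  Δ1: clk:1→0
  (1Δ to stable)
t=2 Δ0: g=1 j=0 clk=0 f=1 c=0 m=1 e=0 b=1 h=1 a=0
  Δ1: clk:0→1
  (1Δ to stable)

4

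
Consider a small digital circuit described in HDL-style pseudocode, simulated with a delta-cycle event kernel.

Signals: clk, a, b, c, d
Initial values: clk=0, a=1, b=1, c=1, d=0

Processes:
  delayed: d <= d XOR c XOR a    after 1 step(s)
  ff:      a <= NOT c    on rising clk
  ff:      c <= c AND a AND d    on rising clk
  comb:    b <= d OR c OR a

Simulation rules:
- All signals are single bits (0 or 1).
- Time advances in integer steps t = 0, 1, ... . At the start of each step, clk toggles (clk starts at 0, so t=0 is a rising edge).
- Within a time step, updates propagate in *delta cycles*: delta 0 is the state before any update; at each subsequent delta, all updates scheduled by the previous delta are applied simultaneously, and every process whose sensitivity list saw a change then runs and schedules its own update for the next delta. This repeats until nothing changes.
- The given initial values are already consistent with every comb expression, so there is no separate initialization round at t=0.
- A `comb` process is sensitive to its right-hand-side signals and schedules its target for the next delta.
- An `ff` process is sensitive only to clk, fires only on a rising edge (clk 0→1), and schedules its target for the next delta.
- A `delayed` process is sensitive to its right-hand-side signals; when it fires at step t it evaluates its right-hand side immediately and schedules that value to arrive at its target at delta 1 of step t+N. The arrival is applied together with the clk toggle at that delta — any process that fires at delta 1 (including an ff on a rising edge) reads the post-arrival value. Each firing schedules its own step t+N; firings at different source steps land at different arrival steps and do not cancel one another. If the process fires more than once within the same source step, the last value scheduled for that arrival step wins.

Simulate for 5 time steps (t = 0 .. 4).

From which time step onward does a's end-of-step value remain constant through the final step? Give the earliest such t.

[bits: a,b,c,d,clk]
t=0: Δ0=11100 Δ1=11101 Δ2=01001 Δ3=00001 | 3Δ
t=1: Δ0=00001 Δ1=00000 | 1Δ
t=2: Δ0=00000 Δ1=00001 Δ2=10001 Δ3=11001 | 3Δ
t=3: Δ0=11001 Δ1=11010 | 1Δ
t=4: Δ0=11010 Δ1=11001 | 1Δ

2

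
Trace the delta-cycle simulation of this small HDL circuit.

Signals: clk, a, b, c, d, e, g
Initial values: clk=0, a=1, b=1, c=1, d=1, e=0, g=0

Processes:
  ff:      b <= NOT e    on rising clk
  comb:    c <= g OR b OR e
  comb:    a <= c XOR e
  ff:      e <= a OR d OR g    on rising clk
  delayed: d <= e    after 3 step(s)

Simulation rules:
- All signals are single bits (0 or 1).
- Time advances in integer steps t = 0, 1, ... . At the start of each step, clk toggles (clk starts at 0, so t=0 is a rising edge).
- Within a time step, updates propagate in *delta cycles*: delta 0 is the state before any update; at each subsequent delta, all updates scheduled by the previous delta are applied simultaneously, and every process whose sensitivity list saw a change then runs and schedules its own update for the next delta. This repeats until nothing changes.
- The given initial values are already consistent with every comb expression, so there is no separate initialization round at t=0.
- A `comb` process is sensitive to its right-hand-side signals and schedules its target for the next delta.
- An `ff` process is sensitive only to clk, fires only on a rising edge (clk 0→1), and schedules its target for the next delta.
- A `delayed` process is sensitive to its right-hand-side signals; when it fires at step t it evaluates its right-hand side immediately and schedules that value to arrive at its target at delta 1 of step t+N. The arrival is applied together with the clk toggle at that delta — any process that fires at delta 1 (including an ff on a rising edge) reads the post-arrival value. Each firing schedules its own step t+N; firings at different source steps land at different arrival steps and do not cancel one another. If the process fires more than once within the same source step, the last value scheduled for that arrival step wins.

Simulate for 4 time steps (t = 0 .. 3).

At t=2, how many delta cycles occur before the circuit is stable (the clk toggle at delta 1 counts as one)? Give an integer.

t0.Δ0 clk=0 a=1 b=1 e=0 g=0 d=1 c=1
t0.Δ1 clk=1 a=1 b=1 e=0 g=0 d=1 c=1
t0.Δ2 clk=1 a=1 b=1 e=1 g=0 d=1 c=1
t0.Δ3 clk=1 a=0 b=1 e=1 g=0 d=1 c=1
t1.Δ0 clk=1 a=0 b=1 e=1 g=0 d=1 c=1
t1.Δ1 clk=0 a=0 b=1 e=1 g=0 d=1 c=1
t2.Δ0 clk=0 a=0 b=1 e=1 g=0 d=1 c=1
t2.Δ1 clk=1 a=0 b=1 e=1 g=0 d=1 c=1
t2.Δ2 clk=1 a=0 b=0 e=1 g=0 d=1 c=1
t3.Δ0 clk=1 a=0 b=0 e=1 g=0 d=1 c=1
t3.Δ1 clk=0 a=0 b=0 e=1 g=0 d=1 c=1

2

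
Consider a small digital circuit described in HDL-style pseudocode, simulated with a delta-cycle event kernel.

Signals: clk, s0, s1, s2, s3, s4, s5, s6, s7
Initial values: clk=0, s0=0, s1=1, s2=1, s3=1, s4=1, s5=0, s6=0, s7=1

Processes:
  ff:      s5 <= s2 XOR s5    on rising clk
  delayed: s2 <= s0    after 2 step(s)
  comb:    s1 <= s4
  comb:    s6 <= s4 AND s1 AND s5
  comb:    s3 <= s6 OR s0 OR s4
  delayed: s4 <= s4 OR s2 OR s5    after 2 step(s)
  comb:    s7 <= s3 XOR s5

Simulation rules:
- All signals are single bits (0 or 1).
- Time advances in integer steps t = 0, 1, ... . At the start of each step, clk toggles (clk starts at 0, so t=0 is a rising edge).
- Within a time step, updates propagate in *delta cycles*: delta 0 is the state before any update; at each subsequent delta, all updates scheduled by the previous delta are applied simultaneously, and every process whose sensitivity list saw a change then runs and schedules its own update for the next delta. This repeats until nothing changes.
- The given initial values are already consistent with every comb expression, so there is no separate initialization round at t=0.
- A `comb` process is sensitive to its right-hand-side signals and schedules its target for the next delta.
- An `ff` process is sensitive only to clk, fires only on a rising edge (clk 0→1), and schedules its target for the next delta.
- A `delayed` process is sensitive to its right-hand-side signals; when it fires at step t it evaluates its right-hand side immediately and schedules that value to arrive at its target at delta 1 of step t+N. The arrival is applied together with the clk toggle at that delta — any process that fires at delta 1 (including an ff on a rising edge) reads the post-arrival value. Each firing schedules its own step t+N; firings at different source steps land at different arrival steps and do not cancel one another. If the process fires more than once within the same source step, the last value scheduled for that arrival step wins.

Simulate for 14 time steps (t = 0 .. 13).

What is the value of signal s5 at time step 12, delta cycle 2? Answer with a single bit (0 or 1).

t0.Δ0 s2=1 s7=1 s0=0 s3=1 s1=1 s5=0 s4=1 s6=0 clk=0
t0.Δ1 s2=1 s7=1 s0=0 s3=1 s1=1 s5=0 s4=1 s6=0 clk=1
t0.Δ2 s2=1 s7=1 s0=0 s3=1 s1=1 s5=1 s4=1 s6=0 clk=1
t0.Δ3 s2=1 s7=0 s0=0 s3=1 s1=1 s5=1 s4=1 s6=1 clk=1
t1.Δ0 s2=1 s7=0 s0=0 s3=1 s1=1 s5=1 s4=1 s6=1 clk=1
t1.Δ1 s2=1 s7=0 s0=0 s3=1 s1=1 s5=1 s4=1 s6=1 clk=0
t2.Δ0 s2=1 s7=0 s0=0 s3=1 s1=1 s5=1 s4=1 s6=1 clk=0
t2.Δ1 s2=1 s7=0 s0=0 s3=1 s1=1 s5=1 s4=1 s6=1 clk=1
t2.Δ2 s2=1 s7=0 s0=0 s3=1 s1=1 s5=0 s4=1 s6=1 clk=1
t2.Δ3 s2=1 s7=1 s0=0 s3=1 s1=1 s5=0 s4=1 s6=0 clk=1
t3.Δ0 s2=1 s7=1 s0=0 s3=1 s1=1 s5=0 s4=1 s6=0 clk=1
t3.Δ1 s2=1 s7=1 s0=0 s3=1 s1=1 s5=0 s4=1 s6=0 clk=0
t4.Δ0 s2=1 s7=1 s0=0 s3=1 s1=1 s5=0 s4=1 s6=0 clk=0
t4.Δ1 s2=1 s7=1 s0=0 s3=1 s1=1 s5=0 s4=1 s6=0 clk=1
t4.Δ2 s2=1 s7=1 s0=0 s3=1 s1=1 s5=1 s4=1 s6=0 clk=1
t4.Δ3 s2=1 s7=0 s0=0 s3=1 s1=1 s5=1 s4=1 s6=1 clk=1
t5.Δ0 s2=1 s7=0 s0=0 s3=1 s1=1 s5=1 s4=1 s6=1 clk=1
t5.Δ1 s2=1 s7=0 s0=0 s3=1 s1=1 s5=1 s4=1 s6=1 clk=0
t6.Δ0 s2=1 s7=0 s0=0 s3=1 s1=1 s5=1 s4=1 s6=1 clk=0
t6.Δ1 s2=1 s7=0 s0=0 s3=1 s1=1 s5=1 s4=1 s6=1 clk=1
t6.Δ2 s2=1 s7=0 s0=0 s3=1 s1=1 s5=0 s4=1 s6=1 clk=1
t6.Δ3 s2=1 s7=1 s0=0 s3=1 s1=1 s5=0 s4=1 s6=0 clk=1
t7.Δ0 s2=1 s7=1 s0=0 s3=1 s1=1 s5=0 s4=1 s6=0 clk=1
t7.Δ1 s2=1 s7=1 s0=0 s3=1 s1=1 s5=0 s4=1 s6=0 clk=0
t8.Δ0 s2=1 s7=1 s0=0 s3=1 s1=1 s5=0 s4=1 s6=0 clk=0
t8.Δ1 s2=1 s7=1 s0=0 s3=1 s1=1 s5=0 s4=1 s6=0 clk=1
t8.Δ2 s2=1 s7=1 s0=0 s3=1 s1=1 s5=1 s4=1 s6=0 clk=1
t8.Δ3 s2=1 s7=0 s0=0 s3=1 s1=1 s5=1 s4=1 s6=1 clk=1
t9.Δ0 s2=1 s7=0 s0=0 s3=1 s1=1 s5=1 s4=1 s6=1 clk=1
t9.Δ1 s2=1 s7=0 s0=0 s3=1 s1=1 s5=1 s4=1 s6=1 clk=0
t10.Δ0 s2=1 s7=0 s0=0 s3=1 s1=1 s5=1 s4=1 s6=1 clk=0
t10.Δ1 s2=1 s7=0 s0=0 s3=1 s1=1 s5=1 s4=1 s6=1 clk=1
t10.Δ2 s2=1 s7=0 s0=0 s3=1 s1=1 s5=0 s4=1 s6=1 clk=1
t10.Δ3 s2=1 s7=1 s0=0 s3=1 s1=1 s5=0 s4=1 s6=0 clk=1
t11.Δ0 s2=1 s7=1 s0=0 s3=1 s1=1 s5=0 s4=1 s6=0 clk=1
t11.Δ1 s2=1 s7=1 s0=0 s3=1 s1=1 s5=0 s4=1 s6=0 clk=0
t12.Δ0 s2=1 s7=1 s0=0 s3=1 s1=1 s5=0 s4=1 s6=0 clk=0
t12.Δ1 s2=1 s7=1 s0=0 s3=1 s1=1 s5=0 s4=1 s6=0 clk=1
t12.Δ2 s2=1 s7=1 s0=0 s3=1 s1=1 s5=1 s4=1 s6=0 clk=1
t12.Δ3 s2=1 s7=0 s0=0 s3=1 s1=1 s5=1 s4=1 s6=1 clk=1
t13.Δ0 s2=1 s7=0 s0=0 s3=1 s1=1 s5=1 s4=1 s6=1 clk=1
t13.Δ1 s2=1 s7=0 s0=0 s3=1 s1=1 s5=1 s4=1 s6=1 clk=0

1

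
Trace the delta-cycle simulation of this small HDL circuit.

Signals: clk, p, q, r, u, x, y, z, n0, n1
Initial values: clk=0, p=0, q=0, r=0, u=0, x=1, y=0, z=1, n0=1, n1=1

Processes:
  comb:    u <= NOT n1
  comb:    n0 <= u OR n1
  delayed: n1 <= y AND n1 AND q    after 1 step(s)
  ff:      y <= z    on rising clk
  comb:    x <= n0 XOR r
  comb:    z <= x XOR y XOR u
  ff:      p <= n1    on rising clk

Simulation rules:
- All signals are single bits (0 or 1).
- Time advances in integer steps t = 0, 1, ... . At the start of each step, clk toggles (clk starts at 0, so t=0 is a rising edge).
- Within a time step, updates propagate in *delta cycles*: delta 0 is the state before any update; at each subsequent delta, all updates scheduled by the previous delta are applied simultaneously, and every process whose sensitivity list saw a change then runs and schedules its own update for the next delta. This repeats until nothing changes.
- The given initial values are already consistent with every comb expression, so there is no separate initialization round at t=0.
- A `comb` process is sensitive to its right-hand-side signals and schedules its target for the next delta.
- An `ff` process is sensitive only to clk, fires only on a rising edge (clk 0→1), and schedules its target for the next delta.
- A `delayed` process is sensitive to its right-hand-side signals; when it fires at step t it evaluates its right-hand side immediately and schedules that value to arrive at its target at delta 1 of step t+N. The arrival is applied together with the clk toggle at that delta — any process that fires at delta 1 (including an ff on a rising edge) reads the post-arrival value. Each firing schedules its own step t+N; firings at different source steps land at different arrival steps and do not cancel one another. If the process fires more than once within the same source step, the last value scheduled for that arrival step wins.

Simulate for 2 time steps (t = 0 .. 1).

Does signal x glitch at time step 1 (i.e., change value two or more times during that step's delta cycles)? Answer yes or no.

[bits: n1,r,q,p,n0,u,clk,y,z,x]
t=0: Δ0=1000100011 Δ1=1000101011 Δ2=1001101111 Δ3=1001101101 | 3Δ
t=1: Δ0=1001101101 Δ1=0001100101 Δ2=0001010101 Δ3=0001110110 Δ4=0001110101 Δ5=0001110111 | 5Δ

yes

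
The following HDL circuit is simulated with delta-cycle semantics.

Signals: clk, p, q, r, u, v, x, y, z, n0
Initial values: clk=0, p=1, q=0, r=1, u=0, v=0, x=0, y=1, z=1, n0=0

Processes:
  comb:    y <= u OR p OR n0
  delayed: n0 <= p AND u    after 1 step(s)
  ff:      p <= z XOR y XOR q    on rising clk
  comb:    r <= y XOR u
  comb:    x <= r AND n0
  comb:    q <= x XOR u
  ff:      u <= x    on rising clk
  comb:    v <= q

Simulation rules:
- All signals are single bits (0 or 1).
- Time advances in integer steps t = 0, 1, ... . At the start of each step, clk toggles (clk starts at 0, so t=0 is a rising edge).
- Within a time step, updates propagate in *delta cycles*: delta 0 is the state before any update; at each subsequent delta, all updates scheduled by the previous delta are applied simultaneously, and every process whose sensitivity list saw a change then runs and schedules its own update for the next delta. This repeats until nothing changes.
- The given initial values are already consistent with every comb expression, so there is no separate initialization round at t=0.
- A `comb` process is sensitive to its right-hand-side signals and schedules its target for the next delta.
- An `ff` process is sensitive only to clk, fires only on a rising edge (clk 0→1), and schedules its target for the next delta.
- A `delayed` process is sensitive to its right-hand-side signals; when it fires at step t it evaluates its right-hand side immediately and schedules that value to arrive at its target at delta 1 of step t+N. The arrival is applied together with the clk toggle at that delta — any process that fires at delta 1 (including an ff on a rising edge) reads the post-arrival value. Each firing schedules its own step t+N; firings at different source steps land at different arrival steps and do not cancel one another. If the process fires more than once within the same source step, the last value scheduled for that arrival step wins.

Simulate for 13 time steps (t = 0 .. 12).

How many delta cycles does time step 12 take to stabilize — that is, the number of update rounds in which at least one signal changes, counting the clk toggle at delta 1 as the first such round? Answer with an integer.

4

t0.Δ0 p=1 x=0 clk=0 u=0 v=0 q=0 z=1 r=1 n0=0 y=1
t0.Δ1 p=1 x=0 clk=1 u=0 v=0 q=0 z=1 r=1 n0=0 y=1
t0.Δ2 p=0 x=0 clk=1 u=0 v=0 q=0 z=1 r=1 n0=0 y=1
t0.Δ3 p=0 x=0 clk=1 u=0 v=0 q=0 z=1 r=1 n0=0 y=0
t0.Δ4 p=0 x=0 clk=1 u=0 v=0 q=0 z=1 r=0 n0=0 y=0
t1.Δ0 p=0 x=0 clk=1 u=0 v=0 q=0 z=1 r=0 n0=0 y=0
t1.Δ1 p=0 x=0 clk=0 u=0 v=0 q=0 z=1 r=0 n0=0 y=0
t2.Δ0 p=0 x=0 clk=0 u=0 v=0 q=0 z=1 r=0 n0=0 y=0
t2.Δ1 p=0 x=0 clk=1 u=0 v=0 q=0 z=1 r=0 n0=0 y=0
t2.Δ2 p=1 x=0 clk=1 u=0 v=0 q=0 z=1 r=0 n0=0 y=0
t2.Δ3 p=1 x=0 clk=1 u=0 v=0 q=0 z=1 r=0 n0=0 y=1
t2.Δ4 p=1 x=0 clk=1 u=0 v=0 q=0 z=1 r=1 n0=0 y=1
t3.Δ0 p=1 x=0 clk=1 u=0 v=0 q=0 z=1 r=1 n0=0 y=1
t3.Δ1 p=1 x=0 clk=0 u=0 v=0 q=0 z=1 r=1 n0=0 y=1
t4.Δ0 p=1 x=0 clk=0 u=0 v=0 q=0 z=1 r=1 n0=0 y=1
t4.Δ1 p=1 x=0 clk=1 u=0 v=0 q=0 z=1 r=1 n0=0 y=1
t4.Δ2 p=0 x=0 clk=1 u=0 v=0 q=0 z=1 r=1 n0=0 y=1
t4.Δ3 p=0 x=0 clk=1 u=0 v=0 q=0 z=1 r=1 n0=0 y=0
t4.Δ4 p=0 x=0 clk=1 u=0 v=0 q=0 z=1 r=0 n0=0 y=0
t5.Δ0 p=0 x=0 clk=1 u=0 v=0 q=0 z=1 r=0 n0=0 y=0
t5.Δ1 p=0 x=0 clk=0 u=0 v=0 q=0 z=1 r=0 n0=0 y=0
t6.Δ0 p=0 x=0 clk=0 u=0 v=0 q=0 z=1 r=0 n0=0 y=0
t6.Δ1 p=0 x=0 clk=1 u=0 v=0 q=0 z=1 r=0 n0=0 y=0
t6.Δ2 p=1 x=0 clk=1 u=0 v=0 q=0 z=1 r=0 n0=0 y=0
t6.Δ3 p=1 x=0 clk=1 u=0 v=0 q=0 z=1 r=0 n0=0 y=1
t6.Δ4 p=1 x=0 clk=1 u=0 v=0 q=0 z=1 r=1 n0=0 y=1
t7.Δ0 p=1 x=0 clk=1 u=0 v=0 q=0 z=1 r=1 n0=0 y=1
t7.Δ1 p=1 x=0 clk=0 u=0 v=0 q=0 z=1 r=1 n0=0 y=1
t8.Δ0 p=1 x=0 clk=0 u=0 v=0 q=0 z=1 r=1 n0=0 y=1
t8.Δ1 p=1 x=0 clk=1 u=0 v=0 q=0 z=1 r=1 n0=0 y=1
t8.Δ2 p=0 x=0 clk=1 u=0 v=0 q=0 z=1 r=1 n0=0 y=1
t8.Δ3 p=0 x=0 clk=1 u=0 v=0 q=0 z=1 r=1 n0=0 y=0
t8.Δ4 p=0 x=0 clk=1 u=0 v=0 q=0 z=1 r=0 n0=0 y=0
t9.Δ0 p=0 x=0 clk=1 u=0 v=0 q=0 z=1 r=0 n0=0 y=0
t9.Δ1 p=0 x=0 clk=0 u=0 v=0 q=0 z=1 r=0 n0=0 y=0
t10.Δ0 p=0 x=0 clk=0 u=0 v=0 q=0 z=1 r=0 n0=0 y=0
t10.Δ1 p=0 x=0 clk=1 u=0 v=0 q=0 z=1 r=0 n0=0 y=0
t10.Δ2 p=1 x=0 clk=1 u=0 v=0 q=0 z=1 r=0 n0=0 y=0
t10.Δ3 p=1 x=0 clk=1 u=0 v=0 q=0 z=1 r=0 n0=0 y=1
t10.Δ4 p=1 x=0 clk=1 u=0 v=0 q=0 z=1 r=1 n0=0 y=1
t11.Δ0 p=1 x=0 clk=1 u=0 v=0 q=0 z=1 r=1 n0=0 y=1
t11.Δ1 p=1 x=0 clk=0 u=0 v=0 q=0 z=1 r=1 n0=0 y=1
t12.Δ0 p=1 x=0 clk=0 u=0 v=0 q=0 z=1 r=1 n0=0 y=1
t12.Δ1 p=1 x=0 clk=1 u=0 v=0 q=0 z=1 r=1 n0=0 y=1
t12.Δ2 p=0 x=0 clk=1 u=0 v=0 q=0 z=1 r=1 n0=0 y=1
t12.Δ3 p=0 x=0 clk=1 u=0 v=0 q=0 z=1 r=1 n0=0 y=0
t12.Δ4 p=0 x=0 clk=1 u=0 v=0 q=0 z=1 r=0 n0=0 y=0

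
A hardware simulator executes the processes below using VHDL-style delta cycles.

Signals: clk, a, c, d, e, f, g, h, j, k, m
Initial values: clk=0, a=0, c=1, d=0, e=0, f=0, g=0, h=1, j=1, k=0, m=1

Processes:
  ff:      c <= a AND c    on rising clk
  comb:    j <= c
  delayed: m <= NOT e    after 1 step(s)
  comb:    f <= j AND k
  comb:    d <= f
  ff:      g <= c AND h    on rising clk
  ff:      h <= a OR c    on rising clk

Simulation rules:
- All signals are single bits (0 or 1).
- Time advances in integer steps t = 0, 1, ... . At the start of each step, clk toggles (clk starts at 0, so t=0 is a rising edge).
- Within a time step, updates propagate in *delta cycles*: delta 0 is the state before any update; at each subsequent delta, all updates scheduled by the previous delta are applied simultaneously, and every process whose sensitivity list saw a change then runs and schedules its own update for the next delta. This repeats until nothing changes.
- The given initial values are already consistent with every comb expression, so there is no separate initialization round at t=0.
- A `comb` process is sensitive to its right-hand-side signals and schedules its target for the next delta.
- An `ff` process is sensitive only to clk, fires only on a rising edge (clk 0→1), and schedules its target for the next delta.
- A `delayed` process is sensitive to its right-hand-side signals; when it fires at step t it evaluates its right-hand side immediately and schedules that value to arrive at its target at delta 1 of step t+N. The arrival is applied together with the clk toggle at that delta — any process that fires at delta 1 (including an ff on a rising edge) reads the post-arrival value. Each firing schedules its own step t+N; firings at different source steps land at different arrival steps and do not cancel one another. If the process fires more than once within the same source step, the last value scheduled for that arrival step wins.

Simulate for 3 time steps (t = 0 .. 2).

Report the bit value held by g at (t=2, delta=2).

t=0 Δ0: k=0 a=0 m=1 j=1 clk=0 h=1 c=1 f=0 e=0 g=0 d=0
  Δ1: clk:0→1
  Δ2: c:1→0, g:0→1
  Δ3: j:1→0
  (3Δ to stable)
t=1 Δ0: k=0 a=0 m=1 j=0 clk=1 h=1 c=0 f=0 e=0 g=1 d=0
  Δ1: clk:1→0
  (1Δ to stable)
t=2 Δ0: k=0 a=0 m=1 j=0 clk=0 h=1 c=0 f=0 e=0 g=1 d=0
  Δ1: clk:0→1
  Δ2: h:1→0, g:1→0
  (2Δ to stable)

0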